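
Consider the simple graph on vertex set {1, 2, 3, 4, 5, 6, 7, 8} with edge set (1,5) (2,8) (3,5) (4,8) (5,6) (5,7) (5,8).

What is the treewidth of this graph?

1

A width-1 tree decomposition is:
Bags: B1 = {4, 8}  B2 = {5, 8}  B3 = {5, 7}  B4 = {2, 8}  B5 = {5, 6}  B6 = {1, 5}  B7 = {3, 5}
Tree: B1–B2, B2–B3, B2–B4, B2–B5, B5–B6, B3–B7
Each bag holds 2 vertices, so the decomposition has width 1, which upper-bounds the treewidth. Any graph with an edge has treewidth ≥ 1, and G has the edge 8–4. Therefore the treewidth is 1.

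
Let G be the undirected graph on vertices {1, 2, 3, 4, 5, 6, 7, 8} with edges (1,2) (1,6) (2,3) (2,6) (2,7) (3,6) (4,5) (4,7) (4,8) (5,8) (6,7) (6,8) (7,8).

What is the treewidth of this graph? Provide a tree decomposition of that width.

Each bag holds 3 vertices, so the decomposition has width 2, which upper-bounds the treewidth. For the lower bound, the 3 vertices {4, 5, 8} are pairwise adjacent, and any tree decomposition puts a clique entirely inside one bag — forcing width ≥ 2. The upper and lower bounds meet at 2, so that is the treewidth.

Treewidth 2.
Bags: B1 = {6, 7, 8}  B2 = {2, 6, 7}  B3 = {4, 7, 8}  B4 = {1, 2, 6}  B5 = {2, 3, 6}  B6 = {4, 5, 8}
Tree: B1–B2, B1–B3, B2–B4, B4–B5, B3–B6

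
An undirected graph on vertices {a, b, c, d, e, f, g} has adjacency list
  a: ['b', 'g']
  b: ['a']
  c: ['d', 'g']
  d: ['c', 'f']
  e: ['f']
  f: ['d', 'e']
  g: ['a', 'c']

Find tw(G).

1

A width-1 tree decomposition is:
Bags: B1 = {a, b}  B2 = {a, g}  B3 = {c, g}  B4 = {c, d}  B5 = {d, f}  B6 = {e, f}
Tree: B1–B2, B2–B3, B3–B4, B4–B5, B5–B6
Each bag holds 2 vertices, so the decomposition has width 1, which upper-bounds the treewidth. Any graph with an edge has treewidth ≥ 1, and G has the edge b–a. Hence tw(G) = 1 exactly.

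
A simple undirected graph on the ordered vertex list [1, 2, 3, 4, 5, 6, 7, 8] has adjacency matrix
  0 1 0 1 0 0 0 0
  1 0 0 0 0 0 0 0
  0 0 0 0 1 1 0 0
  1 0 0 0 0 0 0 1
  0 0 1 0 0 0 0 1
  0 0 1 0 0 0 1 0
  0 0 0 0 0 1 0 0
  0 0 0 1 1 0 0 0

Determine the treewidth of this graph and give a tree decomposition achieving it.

Treewidth 1.
One optimal decomposition is:
Bags: B1 = {1, 2}  B2 = {1, 4}  B3 = {4, 8}  B4 = {5, 8}  B5 = {3, 5}  B6 = {3, 6}  B7 = {6, 7}
Tree: B1–B2, B2–B3, B3–B4, B4–B5, B5–B6, B6–B7

Each bag holds 2 vertices, so the decomposition has width 1, which upper-bounds the treewidth. G has an edge, so its treewidth is at least 1. Combining the bounds, tw(G) = 1.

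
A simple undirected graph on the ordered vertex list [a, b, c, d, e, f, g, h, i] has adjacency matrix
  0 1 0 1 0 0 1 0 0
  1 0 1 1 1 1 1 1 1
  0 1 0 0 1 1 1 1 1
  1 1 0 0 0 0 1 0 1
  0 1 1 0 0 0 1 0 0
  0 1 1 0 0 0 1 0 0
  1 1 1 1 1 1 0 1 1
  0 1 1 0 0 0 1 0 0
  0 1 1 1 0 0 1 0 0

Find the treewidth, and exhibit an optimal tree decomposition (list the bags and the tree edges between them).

Treewidth 3.
One such decomposition:
Bags: B1 = {b, c, g, i}  B2 = {b, c, f, g}  B3 = {b, c, g, h}  B4 = {b, d, g, i}  B5 = {a, b, d, g}  B6 = {b, c, e, g}
Tree: B1–B2, B1–B3, B1–B4, B4–B5, B3–B6

The largest bag has 4 vertices, giving width 3; this decomposition certifies tw(G) ≤ 3. For the lower bound, the 4 vertices {a, b, d, g} are pairwise adjacent, and any tree decomposition puts a clique entirely inside one bag — forcing width ≥ 3. Combining the bounds, tw(G) = 3.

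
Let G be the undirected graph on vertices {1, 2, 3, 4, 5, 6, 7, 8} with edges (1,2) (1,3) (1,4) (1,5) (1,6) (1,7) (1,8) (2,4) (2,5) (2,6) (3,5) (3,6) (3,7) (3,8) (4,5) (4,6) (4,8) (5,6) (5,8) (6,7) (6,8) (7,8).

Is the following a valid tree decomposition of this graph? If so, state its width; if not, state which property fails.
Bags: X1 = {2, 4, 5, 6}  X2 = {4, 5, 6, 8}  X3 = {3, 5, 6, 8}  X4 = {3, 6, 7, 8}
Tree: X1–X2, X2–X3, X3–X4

No — vertex 1 appears in no bag.

A tree decomposition must satisfy three properties: every vertex lies in some bag; for every edge, both endpoints lie together in some bag; and for every vertex, the bags containing it form a connected subtree. Here vertex 1 appears in no bag, so the decomposition is invalid.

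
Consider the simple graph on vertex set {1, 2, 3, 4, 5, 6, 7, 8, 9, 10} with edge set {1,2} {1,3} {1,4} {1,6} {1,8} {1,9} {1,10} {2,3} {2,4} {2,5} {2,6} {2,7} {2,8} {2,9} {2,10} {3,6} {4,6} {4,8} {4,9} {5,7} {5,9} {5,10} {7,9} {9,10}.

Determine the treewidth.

A width-3 tree decomposition is:
Bags: B1 = {1, 2, 4, 9}  B2 = {1, 2, 4, 6}  B3 = {1, 2, 9, 10}  B4 = {2, 5, 9, 10}  B5 = {2, 5, 7, 9}  B6 = {1, 2, 4, 8}  B7 = {1, 2, 3, 6}
Tree: B1–B2, B1–B3, B3–B4, B4–B5, B2–B6, B2–B7
The largest bag has 4 vertices, giving width 3; this decomposition certifies tw(G) ≤ 3. For the lower bound, the 4 vertices {1, 2, 9, 10} are pairwise adjacent, and any tree decomposition puts a clique entirely inside one bag — forcing width ≥ 3. The upper and lower bounds meet at 3, so that is the treewidth.

3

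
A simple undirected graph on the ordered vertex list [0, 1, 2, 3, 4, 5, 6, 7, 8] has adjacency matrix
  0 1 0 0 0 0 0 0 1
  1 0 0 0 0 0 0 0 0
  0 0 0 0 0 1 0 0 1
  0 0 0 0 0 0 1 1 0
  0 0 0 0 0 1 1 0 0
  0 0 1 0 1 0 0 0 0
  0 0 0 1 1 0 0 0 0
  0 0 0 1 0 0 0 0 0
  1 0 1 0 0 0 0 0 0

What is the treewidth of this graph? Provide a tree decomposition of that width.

Treewidth 1.
One optimal decomposition is:
Bags: B1 = {0, 1}  B2 = {0, 8}  B3 = {2, 8}  B4 = {2, 5}  B5 = {4, 5}  B6 = {4, 6}  B7 = {3, 6}  B8 = {3, 7}
Tree: B1–B2, B2–B3, B3–B4, B4–B5, B5–B6, B6–B7, B7–B8

Each bag holds 2 vertices, so the decomposition has width 1, which upper-bounds the treewidth. Since G has at least one edge (e.g. 1–0), it is not an edgeless graph, so tw(G) ≥ 1. Hence tw(G) = 1 exactly.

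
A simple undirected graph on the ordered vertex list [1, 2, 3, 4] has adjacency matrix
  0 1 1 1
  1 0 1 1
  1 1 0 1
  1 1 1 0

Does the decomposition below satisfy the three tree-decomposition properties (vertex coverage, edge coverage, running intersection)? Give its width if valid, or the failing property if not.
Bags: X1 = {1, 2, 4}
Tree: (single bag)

A tree decomposition must satisfy three properties: every vertex lies in some bag; for every edge, both endpoints lie together in some bag; and for every vertex, the bags containing it form a connected subtree. Here vertex 3 appears in no bag, so the decomposition is invalid.

No — vertex 3 appears in no bag.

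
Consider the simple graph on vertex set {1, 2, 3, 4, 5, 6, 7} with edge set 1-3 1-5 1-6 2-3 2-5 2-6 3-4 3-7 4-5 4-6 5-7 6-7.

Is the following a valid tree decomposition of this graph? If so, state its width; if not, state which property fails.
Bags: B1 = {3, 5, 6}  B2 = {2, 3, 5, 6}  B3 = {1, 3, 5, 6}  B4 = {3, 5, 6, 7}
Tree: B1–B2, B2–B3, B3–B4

No — vertex 4 appears in no bag.

A tree decomposition must satisfy three properties: every vertex lies in some bag; for every edge, both endpoints lie together in some bag; and for every vertex, the bags containing it form a connected subtree. Here vertex 4 appears in no bag, so the decomposition is invalid.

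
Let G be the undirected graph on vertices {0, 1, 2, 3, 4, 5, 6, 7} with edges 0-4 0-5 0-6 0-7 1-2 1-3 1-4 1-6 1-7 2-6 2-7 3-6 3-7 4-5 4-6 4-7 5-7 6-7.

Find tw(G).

3

A width-3 tree decomposition is:
Bags: B1 = {1, 3, 6, 7}  B2 = {1, 4, 6, 7}  B3 = {1, 2, 6, 7}  B4 = {0, 4, 6, 7}  B5 = {0, 4, 5, 7}
Tree: B1–B2, B2–B3, B2–B4, B4–B5
Every bag has size at most 4, so the width is 4 − 1 = 3 and tw(G) ≤ 3. On the other hand G contains the 4-clique {0, 4, 5, 7}. A clique must lie in a single bag of any decomposition, so no decomposition can have width below 3. Combining the bounds, tw(G) = 3.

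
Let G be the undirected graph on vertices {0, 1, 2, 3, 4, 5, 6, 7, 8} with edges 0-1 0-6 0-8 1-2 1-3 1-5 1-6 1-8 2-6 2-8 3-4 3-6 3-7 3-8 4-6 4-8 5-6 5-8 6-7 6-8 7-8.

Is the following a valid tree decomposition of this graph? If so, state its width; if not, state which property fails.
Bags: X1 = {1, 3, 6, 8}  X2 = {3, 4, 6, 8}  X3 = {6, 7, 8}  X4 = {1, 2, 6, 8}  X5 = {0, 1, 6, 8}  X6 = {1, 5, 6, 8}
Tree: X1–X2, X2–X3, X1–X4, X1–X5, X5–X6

No — edge (3,7) lies in no bag.

A tree decomposition must satisfy three properties: every vertex lies in some bag; for every edge, both endpoints lie together in some bag; and for every vertex, the bags containing it form a connected subtree. Here edge (3,7) lies in no bag, so the decomposition is invalid.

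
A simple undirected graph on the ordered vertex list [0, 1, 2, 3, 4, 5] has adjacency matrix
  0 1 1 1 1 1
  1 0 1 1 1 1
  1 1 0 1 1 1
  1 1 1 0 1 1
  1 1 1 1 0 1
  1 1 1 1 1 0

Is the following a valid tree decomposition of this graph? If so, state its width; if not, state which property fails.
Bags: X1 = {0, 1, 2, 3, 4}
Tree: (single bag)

No — vertex 5 appears in no bag.

A tree decomposition must satisfy three properties: every vertex lies in some bag; for every edge, both endpoints lie together in some bag; and for every vertex, the bags containing it form a connected subtree. Here vertex 5 appears in no bag, so the decomposition is invalid.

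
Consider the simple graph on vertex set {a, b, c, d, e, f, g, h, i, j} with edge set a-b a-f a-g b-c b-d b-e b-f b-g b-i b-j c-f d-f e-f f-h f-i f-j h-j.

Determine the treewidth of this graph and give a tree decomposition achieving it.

The largest bag has 3 vertices, giving width 2; this decomposition certifies tw(G) ≤ 2. For the lower bound, the 3 vertices {a, b, g} are pairwise adjacent, and any tree decomposition puts a clique entirely inside one bag — forcing width ≥ 2. Combining the bounds, tw(G) = 2.

Treewidth 2.
Bags: B1 = {b, f, j}  B2 = {a, b, f}  B3 = {f, h, j}  B4 = {b, f, i}  B5 = {b, c, f}  B6 = {b, e, f}  B7 = {b, d, f}  B8 = {a, b, g}
Tree: B1–B2, B1–B3, B1–B4, B1–B5, B1–B6, B6–B7, B2–B8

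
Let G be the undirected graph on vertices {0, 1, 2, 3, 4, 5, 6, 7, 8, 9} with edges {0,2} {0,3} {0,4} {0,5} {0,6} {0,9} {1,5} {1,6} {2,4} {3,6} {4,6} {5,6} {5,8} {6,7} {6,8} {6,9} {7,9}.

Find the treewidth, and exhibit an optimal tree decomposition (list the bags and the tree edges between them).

Treewidth 2.
One optimal decomposition is:
Bags: B1 = {0, 6, 9}  B2 = {0, 5, 6}  B3 = {0, 4, 6}  B4 = {1, 5, 6}  B5 = {0, 2, 4}  B6 = {0, 3, 6}  B7 = {6, 7, 9}  B8 = {5, 6, 8}
Tree: B1–B2, B2–B3, B2–B4, B3–B5, B1–B6, B1–B7, B4–B8

Each bag holds 3 vertices, so the decomposition has width 2, which upper-bounds the treewidth. For the lower bound, the 3 vertices {0, 2, 4} are pairwise adjacent, and any tree decomposition puts a clique entirely inside one bag — forcing width ≥ 2. Hence tw(G) = 2 exactly.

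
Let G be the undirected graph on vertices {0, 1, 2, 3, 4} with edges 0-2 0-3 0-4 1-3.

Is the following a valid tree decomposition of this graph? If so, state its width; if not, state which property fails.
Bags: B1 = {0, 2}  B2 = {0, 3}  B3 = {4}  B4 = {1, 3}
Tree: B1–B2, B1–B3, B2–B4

A tree decomposition must satisfy three properties: every vertex lies in some bag; for every edge, both endpoints lie together in some bag; and for every vertex, the bags containing it form a connected subtree. Here edge (0,4) lies in no bag, so the decomposition is invalid.

No — edge (0,4) lies in no bag.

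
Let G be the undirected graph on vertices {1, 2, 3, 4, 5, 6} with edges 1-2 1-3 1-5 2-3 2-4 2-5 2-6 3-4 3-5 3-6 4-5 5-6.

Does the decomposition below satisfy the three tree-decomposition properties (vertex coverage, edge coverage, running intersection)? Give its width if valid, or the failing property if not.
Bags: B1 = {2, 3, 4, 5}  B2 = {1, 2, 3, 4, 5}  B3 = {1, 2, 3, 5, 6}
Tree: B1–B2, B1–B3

No — bags containing vertex 1 are not connected in the tree.

A tree decomposition must satisfy three properties: every vertex lies in some bag; for every edge, both endpoints lie together in some bag; and for every vertex, the bags containing it form a connected subtree. Here bags containing vertex 1 are not connected in the tree, so the decomposition is invalid.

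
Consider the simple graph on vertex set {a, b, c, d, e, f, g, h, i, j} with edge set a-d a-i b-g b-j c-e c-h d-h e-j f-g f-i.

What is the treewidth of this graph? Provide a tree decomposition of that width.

Each bag holds 3 vertices, so the decomposition has width 2, which upper-bounds the treewidth. Since c–h–d–a–i–f–g–b–j–e–c is a cycle in G, G is not acyclic. Forests are exactly the graphs of treewidth ≤ 1, so tw(G) ≥ 2. Therefore the treewidth is 2.

Treewidth 2.
One such decomposition:
Bags: B1 = {c, d, h}  B2 = {a, c, d}  B3 = {a, c, i}  B4 = {c, f, i}  B5 = {c, f, g}  B6 = {b, c, g}  B7 = {b, c, j}  B8 = {c, e, j}
Tree: B1–B2, B2–B3, B3–B4, B4–B5, B5–B6, B6–B7, B7–B8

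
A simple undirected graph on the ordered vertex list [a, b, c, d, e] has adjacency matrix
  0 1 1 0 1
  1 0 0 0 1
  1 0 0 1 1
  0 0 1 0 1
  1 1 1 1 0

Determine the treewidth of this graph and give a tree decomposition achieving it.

The largest bag has 3 vertices, giving width 2; this decomposition certifies tw(G) ≤ 2. Conversely, {c, d, e} is a clique of size 3, and the vertices of any clique must share a bag in every tree decomposition; so some bag has ≥ 3 vertices and tw(G) ≥ 2. Hence tw(G) = 2 exactly.

Treewidth 2.
One such decomposition:
Bags: B1 = {a, c, e}  B2 = {c, d, e}  B3 = {a, b, e}
Tree: B1–B2, B1–B3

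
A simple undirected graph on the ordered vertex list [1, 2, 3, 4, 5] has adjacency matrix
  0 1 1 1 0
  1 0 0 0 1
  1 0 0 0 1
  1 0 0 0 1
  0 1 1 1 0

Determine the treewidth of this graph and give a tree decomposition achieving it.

Treewidth 2.
Bags: B1 = {1, 3, 5}  B2 = {1, 2, 5}  B3 = {1, 4, 5}
Tree: B1–B2, B2–B3

Every bag has size at most 3, so the width is 3 − 1 = 2 and tw(G) ≤ 2. The edges 5–3–1–2–5 form a cycle, so G is not a tree and its treewidth is at least 2. Therefore the treewidth is 2.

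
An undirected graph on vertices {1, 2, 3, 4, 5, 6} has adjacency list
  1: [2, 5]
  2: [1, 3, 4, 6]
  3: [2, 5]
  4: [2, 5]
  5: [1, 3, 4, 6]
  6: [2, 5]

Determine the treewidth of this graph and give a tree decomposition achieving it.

Every bag has size at most 3, so the width is 3 − 1 = 2 and tw(G) ≤ 2. Since 4–2–1–5–4 is a cycle in G, G is not acyclic. Forests are exactly the graphs of treewidth ≤ 1, so tw(G) ≥ 2. The upper and lower bounds meet at 2, so that is the treewidth.

Treewidth 2.
Bags: B1 = {2, 4, 5}  B2 = {1, 2, 5}  B3 = {2, 5, 6}  B4 = {2, 3, 5}
Tree: B1–B2, B2–B3, B3–B4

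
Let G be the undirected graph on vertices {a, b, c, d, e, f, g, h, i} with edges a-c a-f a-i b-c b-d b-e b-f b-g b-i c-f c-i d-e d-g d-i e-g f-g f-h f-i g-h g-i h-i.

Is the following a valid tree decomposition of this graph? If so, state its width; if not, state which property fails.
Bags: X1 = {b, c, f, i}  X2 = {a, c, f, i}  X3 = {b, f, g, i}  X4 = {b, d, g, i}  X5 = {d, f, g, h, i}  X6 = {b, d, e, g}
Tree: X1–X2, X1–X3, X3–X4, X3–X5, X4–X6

No — bags containing vertex d are not connected in the tree.

A tree decomposition must satisfy three properties: every vertex lies in some bag; for every edge, both endpoints lie together in some bag; and for every vertex, the bags containing it form a connected subtree. Here bags containing vertex d are not connected in the tree, so the decomposition is invalid.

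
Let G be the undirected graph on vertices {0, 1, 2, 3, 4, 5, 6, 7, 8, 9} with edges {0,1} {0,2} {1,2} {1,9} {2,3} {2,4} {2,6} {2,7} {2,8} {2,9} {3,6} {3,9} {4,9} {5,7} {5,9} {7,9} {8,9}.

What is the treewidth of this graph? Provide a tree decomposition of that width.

Treewidth 2.
One such decomposition:
Bags: B1 = {2, 7, 9}  B2 = {1, 2, 9}  B3 = {2, 3, 9}  B4 = {2, 8, 9}  B5 = {0, 1, 2}  B6 = {2, 4, 9}  B7 = {5, 7, 9}  B8 = {2, 3, 6}
Tree: B1–B2, B2–B3, B2–B4, B2–B5, B4–B6, B1–B7, B3–B8

Each bag holds 3 vertices, so the decomposition has width 2, which upper-bounds the treewidth. Conversely, {0, 1, 2} is a clique of size 3, and the vertices of any clique must share a bag in every tree decomposition; so some bag has ≥ 3 vertices and tw(G) ≥ 2. Therefore the treewidth is 2.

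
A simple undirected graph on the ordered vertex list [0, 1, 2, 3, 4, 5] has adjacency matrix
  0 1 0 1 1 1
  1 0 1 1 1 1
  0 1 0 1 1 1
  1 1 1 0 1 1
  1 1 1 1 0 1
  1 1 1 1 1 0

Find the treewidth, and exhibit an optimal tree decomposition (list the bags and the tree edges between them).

The largest bag has 5 vertices, giving width 4; this decomposition certifies tw(G) ≤ 4. On the other hand G contains the 5-clique {0, 1, 3, 4, 5}. A clique must lie in a single bag of any decomposition, so no decomposition can have width below 4. The upper and lower bounds meet at 4, so that is the treewidth.

Treewidth 4.
Bags: B1 = {0, 1, 3, 4, 5}  B2 = {1, 2, 3, 4, 5}
Tree: B1–B2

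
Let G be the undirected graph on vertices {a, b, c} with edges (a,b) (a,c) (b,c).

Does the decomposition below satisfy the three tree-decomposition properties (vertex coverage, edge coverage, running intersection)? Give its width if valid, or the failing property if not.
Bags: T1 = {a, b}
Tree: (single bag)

No — vertex c appears in no bag.

A tree decomposition must satisfy three properties: every vertex lies in some bag; for every edge, both endpoints lie together in some bag; and for every vertex, the bags containing it form a connected subtree. Here vertex c appears in no bag, so the decomposition is invalid.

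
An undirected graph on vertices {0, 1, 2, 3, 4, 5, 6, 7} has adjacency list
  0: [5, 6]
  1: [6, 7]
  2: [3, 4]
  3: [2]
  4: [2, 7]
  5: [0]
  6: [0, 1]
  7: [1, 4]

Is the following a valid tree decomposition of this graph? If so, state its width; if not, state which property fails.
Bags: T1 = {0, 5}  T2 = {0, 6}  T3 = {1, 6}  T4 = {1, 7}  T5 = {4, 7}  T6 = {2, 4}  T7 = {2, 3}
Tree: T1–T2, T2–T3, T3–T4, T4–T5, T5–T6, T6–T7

Vertex coverage: the bags together contain {0, 1, 2, 3, 4, 5, 6, 7}, the full vertex set. Edge coverage: each edge of G has both endpoints in at least one bag. Running intersection: for every vertex, the bags containing it form a connected subtree. All three properties hold, so this is a valid tree decomposition of width max|bag| − 1 = 1, and hence tw(G) ≤ 1.

Yes; width 1.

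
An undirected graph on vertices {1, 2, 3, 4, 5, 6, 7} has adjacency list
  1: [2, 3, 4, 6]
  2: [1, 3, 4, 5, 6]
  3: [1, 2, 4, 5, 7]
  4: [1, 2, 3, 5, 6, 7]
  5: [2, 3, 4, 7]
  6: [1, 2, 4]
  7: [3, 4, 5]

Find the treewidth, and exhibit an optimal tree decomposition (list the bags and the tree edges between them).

Treewidth 3.
One such decomposition:
Bags: B1 = {1, 2, 4, 6}  B2 = {1, 2, 3, 4}  B3 = {2, 3, 4, 5}  B4 = {3, 4, 5, 7}
Tree: B1–B2, B2–B3, B3–B4

Each bag holds 4 vertices, so the decomposition has width 3, which upper-bounds the treewidth. On the other hand G contains the 4-clique {1, 2, 3, 4}. A clique must lie in a single bag of any decomposition, so no decomposition can have width below 3. Hence tw(G) = 3 exactly.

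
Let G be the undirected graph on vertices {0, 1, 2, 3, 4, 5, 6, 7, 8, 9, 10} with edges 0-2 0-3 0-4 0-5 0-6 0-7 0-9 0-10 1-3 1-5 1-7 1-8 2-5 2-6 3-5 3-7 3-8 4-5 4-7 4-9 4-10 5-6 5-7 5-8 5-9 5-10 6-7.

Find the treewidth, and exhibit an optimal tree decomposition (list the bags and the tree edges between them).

Treewidth 3.
Bags: B1 = {0, 4, 5, 7}  B2 = {0, 4, 5, 10}  B3 = {0, 3, 5, 7}  B4 = {0, 5, 6, 7}  B5 = {1, 3, 5, 7}  B6 = {0, 4, 5, 9}  B7 = {1, 3, 5, 8}  B8 = {0, 2, 5, 6}
Tree: B1–B2, B1–B3, B1–B4, B3–B5, B2–B6, B5–B7, B4–B8

Every bag has size at most 4, so the width is 4 − 1 = 3 and tw(G) ≤ 3. Conversely, {0, 2, 5, 6} is a clique of size 4, and the vertices of any clique must share a bag in every tree decomposition; so some bag has ≥ 4 vertices and tw(G) ≥ 3. Combining the bounds, tw(G) = 3.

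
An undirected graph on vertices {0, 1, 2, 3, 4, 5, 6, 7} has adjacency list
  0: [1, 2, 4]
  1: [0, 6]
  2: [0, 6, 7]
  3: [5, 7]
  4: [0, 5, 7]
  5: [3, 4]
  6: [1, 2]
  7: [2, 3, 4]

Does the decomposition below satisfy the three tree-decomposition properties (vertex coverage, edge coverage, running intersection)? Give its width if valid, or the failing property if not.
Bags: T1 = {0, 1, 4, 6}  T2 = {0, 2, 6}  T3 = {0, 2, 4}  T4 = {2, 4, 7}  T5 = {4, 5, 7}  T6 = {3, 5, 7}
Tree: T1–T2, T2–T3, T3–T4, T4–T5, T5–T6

A tree decomposition must satisfy three properties: every vertex lies in some bag; for every edge, both endpoints lie together in some bag; and for every vertex, the bags containing it form a connected subtree. Here bags containing vertex 4 are not connected in the tree, so the decomposition is invalid.

No — bags containing vertex 4 are not connected in the tree.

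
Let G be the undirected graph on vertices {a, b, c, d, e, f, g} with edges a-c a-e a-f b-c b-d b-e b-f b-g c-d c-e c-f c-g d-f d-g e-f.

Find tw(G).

A width-3 tree decomposition is:
Bags: B1 = {b, c, d, f}  B2 = {b, c, d, g}  B3 = {b, c, e, f}  B4 = {a, c, e, f}
Tree: B1–B2, B1–B3, B3–B4
Each bag holds 4 vertices, so the decomposition has width 3, which upper-bounds the treewidth. On the other hand G contains the 4-clique {b, c, d, g}. A clique must lie in a single bag of any decomposition, so no decomposition can have width below 3. Hence tw(G) = 3 exactly.

3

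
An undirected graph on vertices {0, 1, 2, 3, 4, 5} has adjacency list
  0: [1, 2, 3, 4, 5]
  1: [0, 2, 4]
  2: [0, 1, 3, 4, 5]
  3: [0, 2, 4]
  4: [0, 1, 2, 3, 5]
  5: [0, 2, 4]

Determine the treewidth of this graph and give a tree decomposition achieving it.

The largest bag has 4 vertices, giving width 3; this decomposition certifies tw(G) ≤ 3. Conversely, {0, 1, 2, 4} is a clique of size 4, and the vertices of any clique must share a bag in every tree decomposition; so some bag has ≥ 4 vertices and tw(G) ≥ 3. The upper and lower bounds meet at 3, so that is the treewidth.

Treewidth 3.
One such decomposition:
Bags: B1 = {0, 1, 2, 4}  B2 = {0, 2, 3, 4}  B3 = {0, 2, 4, 5}
Tree: B1–B2, B1–B3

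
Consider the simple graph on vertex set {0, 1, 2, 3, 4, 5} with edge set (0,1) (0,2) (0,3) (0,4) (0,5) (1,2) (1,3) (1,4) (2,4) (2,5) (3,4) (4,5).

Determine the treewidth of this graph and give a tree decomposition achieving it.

Treewidth 3.
One optimal decomposition is:
Bags: B1 = {0, 1, 3, 4}  B2 = {0, 1, 2, 4}  B3 = {0, 2, 4, 5}
Tree: B1–B2, B2–B3

The largest bag has 4 vertices, giving width 3; this decomposition certifies tw(G) ≤ 3. Conversely, {0, 1, 2, 4} is a clique of size 4, and the vertices of any clique must share a bag in every tree decomposition; so some bag has ≥ 4 vertices and tw(G) ≥ 3. Hence tw(G) = 3 exactly.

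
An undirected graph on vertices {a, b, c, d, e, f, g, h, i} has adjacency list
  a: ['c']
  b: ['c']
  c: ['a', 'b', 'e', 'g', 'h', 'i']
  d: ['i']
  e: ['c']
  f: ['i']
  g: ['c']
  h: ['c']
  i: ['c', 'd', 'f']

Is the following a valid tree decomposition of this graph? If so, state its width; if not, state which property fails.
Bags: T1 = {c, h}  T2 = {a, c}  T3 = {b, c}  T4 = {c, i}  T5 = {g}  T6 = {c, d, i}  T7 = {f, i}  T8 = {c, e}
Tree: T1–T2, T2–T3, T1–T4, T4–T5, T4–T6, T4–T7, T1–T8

No — edge (c,g) lies in no bag.

A tree decomposition must satisfy three properties: every vertex lies in some bag; for every edge, both endpoints lie together in some bag; and for every vertex, the bags containing it form a connected subtree. Here edge (c,g) lies in no bag, so the decomposition is invalid.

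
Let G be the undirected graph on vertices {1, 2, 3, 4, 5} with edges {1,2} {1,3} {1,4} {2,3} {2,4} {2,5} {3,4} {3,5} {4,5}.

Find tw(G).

A width-3 tree decomposition is:
Bags: B1 = {2, 3, 4, 5}  B2 = {1, 2, 3, 4}
Tree: B1–B2
Each bag holds 4 vertices, so the decomposition has width 3, which upper-bounds the treewidth. Conversely, {1, 2, 3, 4} is a clique of size 4, and the vertices of any clique must share a bag in every tree decomposition; so some bag has ≥ 4 vertices and tw(G) ≥ 3. Combining the bounds, tw(G) = 3.

3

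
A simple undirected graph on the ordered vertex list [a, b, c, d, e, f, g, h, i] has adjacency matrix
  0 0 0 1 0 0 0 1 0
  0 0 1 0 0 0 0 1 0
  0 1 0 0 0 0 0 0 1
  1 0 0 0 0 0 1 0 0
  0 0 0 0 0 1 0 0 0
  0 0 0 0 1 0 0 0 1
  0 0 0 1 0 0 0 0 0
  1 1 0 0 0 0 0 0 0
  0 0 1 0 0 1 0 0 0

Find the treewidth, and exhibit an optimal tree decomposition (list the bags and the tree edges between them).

Treewidth 1.
One such decomposition:
Bags: B1 = {e, f}  B2 = {f, i}  B3 = {c, i}  B4 = {b, c}  B5 = {b, h}  B6 = {a, h}  B7 = {a, d}  B8 = {d, g}
Tree: B1–B2, B2–B3, B3–B4, B4–B5, B5–B6, B6–B7, B7–B8

Each bag holds 2 vertices, so the decomposition has width 1, which upper-bounds the treewidth. Since G has at least one edge (e.g. e–f), it is not an edgeless graph, so tw(G) ≥ 1. Hence tw(G) = 1 exactly.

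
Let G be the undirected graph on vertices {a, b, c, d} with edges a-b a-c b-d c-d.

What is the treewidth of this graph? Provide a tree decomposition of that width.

The largest bag has 3 vertices, giving width 2; this decomposition certifies tw(G) ≤ 2. For the lower bound, G contains the cycle a–c–d–b–a, so G is not a forest; only forests have treewidth ≤ 1, hence tw(G) ≥ 2. Combining the bounds, tw(G) = 2.

Treewidth 2.
Bags: B1 = {a, c, d}  B2 = {a, b, d}
Tree: B1–B2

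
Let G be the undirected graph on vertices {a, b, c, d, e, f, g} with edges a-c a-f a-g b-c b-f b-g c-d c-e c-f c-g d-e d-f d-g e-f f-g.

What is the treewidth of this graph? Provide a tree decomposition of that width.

Treewidth 3.
Bags: B1 = {c, d, f, g}  B2 = {b, c, f, g}  B3 = {a, c, f, g}  B4 = {c, d, e, f}
Tree: B1–B2, B2–B3, B1–B4

The largest bag has 4 vertices, giving width 3; this decomposition certifies tw(G) ≤ 3. On the other hand G contains the 4-clique {c, d, f, g}. A clique must lie in a single bag of any decomposition, so no decomposition can have width below 3. The upper and lower bounds meet at 3, so that is the treewidth.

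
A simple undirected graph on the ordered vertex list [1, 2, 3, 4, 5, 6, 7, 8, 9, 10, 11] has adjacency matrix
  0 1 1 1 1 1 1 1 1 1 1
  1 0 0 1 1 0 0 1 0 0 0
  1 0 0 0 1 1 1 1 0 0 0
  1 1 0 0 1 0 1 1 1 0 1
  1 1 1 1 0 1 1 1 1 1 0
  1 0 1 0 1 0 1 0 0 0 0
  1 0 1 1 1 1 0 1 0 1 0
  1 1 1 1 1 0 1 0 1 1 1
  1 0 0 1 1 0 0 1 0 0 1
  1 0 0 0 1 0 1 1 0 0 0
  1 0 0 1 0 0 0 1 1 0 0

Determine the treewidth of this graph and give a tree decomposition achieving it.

Treewidth 4.
Bags: B1 = {1, 5, 7, 8, 10}  B2 = {1, 3, 5, 7, 8}  B3 = {1, 4, 5, 7, 8}  B4 = {1, 4, 5, 8, 9}  B5 = {1, 2, 4, 5, 8}  B6 = {1, 4, 8, 9, 11}  B7 = {1, 3, 5, 6, 7}
Tree: B1–B2, B2–B3, B3–B4, B3–B5, B4–B6, B2–B7

Each bag holds 5 vertices, so the decomposition has width 4, which upper-bounds the treewidth. On the other hand G contains the 5-clique {1, 4, 8, 9, 11}. A clique must lie in a single bag of any decomposition, so no decomposition can have width below 4. Combining the bounds, tw(G) = 4.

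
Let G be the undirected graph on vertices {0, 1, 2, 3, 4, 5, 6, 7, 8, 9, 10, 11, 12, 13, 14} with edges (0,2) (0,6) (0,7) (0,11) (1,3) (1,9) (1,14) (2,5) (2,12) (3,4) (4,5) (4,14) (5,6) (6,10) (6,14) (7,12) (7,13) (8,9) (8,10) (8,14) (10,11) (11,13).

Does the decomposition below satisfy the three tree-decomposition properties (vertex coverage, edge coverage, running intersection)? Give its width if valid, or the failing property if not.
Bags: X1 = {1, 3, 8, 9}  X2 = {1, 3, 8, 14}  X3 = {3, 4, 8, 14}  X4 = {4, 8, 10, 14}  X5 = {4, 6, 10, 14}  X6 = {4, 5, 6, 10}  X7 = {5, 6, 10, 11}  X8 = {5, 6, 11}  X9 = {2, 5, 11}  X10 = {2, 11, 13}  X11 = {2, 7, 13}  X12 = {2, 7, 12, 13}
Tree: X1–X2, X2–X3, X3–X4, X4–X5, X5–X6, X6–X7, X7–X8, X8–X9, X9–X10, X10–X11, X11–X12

No — vertex 0 appears in no bag.

A tree decomposition must satisfy three properties: every vertex lies in some bag; for every edge, both endpoints lie together in some bag; and for every vertex, the bags containing it form a connected subtree. Here vertex 0 appears in no bag, so the decomposition is invalid.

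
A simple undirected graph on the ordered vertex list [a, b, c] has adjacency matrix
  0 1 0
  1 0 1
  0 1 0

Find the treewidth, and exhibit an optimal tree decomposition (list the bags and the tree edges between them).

The largest bag has 2 vertices, giving width 1; this decomposition certifies tw(G) ≤ 1. Any graph with an edge has treewidth ≥ 1, and G has the edge c–b. Hence tw(G) = 1 exactly.

Treewidth 1.
One such decomposition:
Bags: B1 = {b, c}  B2 = {a, b}
Tree: B1–B2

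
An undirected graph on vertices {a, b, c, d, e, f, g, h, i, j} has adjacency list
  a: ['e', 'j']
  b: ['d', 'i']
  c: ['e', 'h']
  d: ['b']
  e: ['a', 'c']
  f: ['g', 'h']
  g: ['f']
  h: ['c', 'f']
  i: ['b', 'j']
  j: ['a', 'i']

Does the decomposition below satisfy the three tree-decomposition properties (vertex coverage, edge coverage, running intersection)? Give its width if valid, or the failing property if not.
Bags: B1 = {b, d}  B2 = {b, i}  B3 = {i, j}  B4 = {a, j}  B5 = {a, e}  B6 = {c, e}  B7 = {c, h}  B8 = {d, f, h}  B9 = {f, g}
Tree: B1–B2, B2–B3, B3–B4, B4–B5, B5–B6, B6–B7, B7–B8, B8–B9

A tree decomposition must satisfy three properties: every vertex lies in some bag; for every edge, both endpoints lie together in some bag; and for every vertex, the bags containing it form a connected subtree. Here bags containing vertex d are not connected in the tree, so the decomposition is invalid.

No — bags containing vertex d are not connected in the tree.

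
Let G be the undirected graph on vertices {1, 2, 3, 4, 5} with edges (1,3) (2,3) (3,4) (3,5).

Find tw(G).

A width-1 tree decomposition is:
Bags: B1 = {3, 4}  B2 = {1, 3}  B3 = {3, 5}  B4 = {2, 3}
Tree: B1–B2, B1–B3, B3–B4
Each bag holds 2 vertices, so the decomposition has width 1, which upper-bounds the treewidth. G has an edge, so its treewidth is at least 1. Combining the bounds, tw(G) = 1.

1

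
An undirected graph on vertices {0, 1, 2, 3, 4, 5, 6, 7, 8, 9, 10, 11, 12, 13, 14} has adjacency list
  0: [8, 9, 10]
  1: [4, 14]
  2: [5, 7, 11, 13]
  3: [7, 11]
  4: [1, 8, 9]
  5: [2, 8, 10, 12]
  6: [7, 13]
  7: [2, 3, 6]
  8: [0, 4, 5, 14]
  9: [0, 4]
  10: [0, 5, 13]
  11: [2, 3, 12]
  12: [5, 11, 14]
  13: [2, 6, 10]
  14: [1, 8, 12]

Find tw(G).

A width-3 tree decomposition is:
Bags: B1 = {3, 6, 7, 11}  B2 = {2, 6, 7, 11}  B3 = {2, 6, 11, 13}  B4 = {2, 11, 12, 13}  B5 = {2, 5, 12, 13}  B6 = {5, 10, 12, 13}  B7 = {5, 10, 12, 14}  B8 = {5, 8, 10, 14}  B9 = {0, 8, 10, 14}  B10 = {0, 1, 8, 14}  B11 = {0, 1, 4, 8}  B12 = {0, 1, 4, 9}
Tree: B1–B2, B2–B3, B3–B4, B4–B5, B5–B6, B6–B7, B7–B8, B8–B9, B9–B10, B10–B11, B11–B12
The largest bag has 4 vertices, giving width 3; this decomposition certifies tw(G) ≤ 3. For the lower bound: the 4 vertex sets {3,6,7}, {11}, {2}, {5,10,12,13} are disjoint, each induces a connected subgraph, and every pair is joined by at least one edge of G. Contracting each set to a single vertex therefore yields K_{4} as a minor, and since treewidth is minor-monotone, tw(G) ≥ tw(K_{4}) = 3. Hence tw(G) = 3 exactly.

3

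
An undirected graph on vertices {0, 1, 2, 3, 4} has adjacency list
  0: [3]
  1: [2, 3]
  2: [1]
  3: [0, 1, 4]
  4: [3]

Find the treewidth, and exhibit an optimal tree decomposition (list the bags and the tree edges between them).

The largest bag has 2 vertices, giving width 1; this decomposition certifies tw(G) ≤ 1. Since G has at least one edge (e.g. 3–0), it is not an edgeless graph, so tw(G) ≥ 1. Combining the bounds, tw(G) = 1.

Treewidth 1.
Bags: B1 = {0, 3}  B2 = {1, 3}  B3 = {1, 2}  B4 = {3, 4}
Tree: B1–B2, B2–B3, B2–B4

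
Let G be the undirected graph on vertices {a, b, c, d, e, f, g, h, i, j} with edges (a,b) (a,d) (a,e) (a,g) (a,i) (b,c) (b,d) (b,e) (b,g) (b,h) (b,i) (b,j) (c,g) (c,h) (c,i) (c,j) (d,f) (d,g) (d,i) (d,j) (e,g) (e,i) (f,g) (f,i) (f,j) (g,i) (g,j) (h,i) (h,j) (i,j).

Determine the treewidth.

A width-4 tree decomposition is:
Bags: B1 = {a, b, d, g, i}  B2 = {b, d, g, i, j}  B3 = {b, c, g, i, j}  B4 = {a, b, e, g, i}  B5 = {d, f, g, i, j}  B6 = {b, c, h, i, j}
Tree: B1–B2, B2–B3, B1–B4, B2–B5, B3–B6
Every bag has size at most 5, so the width is 5 − 1 = 4 and tw(G) ≤ 4. Conversely, {d, f, g, i, j} is a clique of size 5, and the vertices of any clique must share a bag in every tree decomposition; so some bag has ≥ 5 vertices and tw(G) ≥ 4. Therefore the treewidth is 4.

4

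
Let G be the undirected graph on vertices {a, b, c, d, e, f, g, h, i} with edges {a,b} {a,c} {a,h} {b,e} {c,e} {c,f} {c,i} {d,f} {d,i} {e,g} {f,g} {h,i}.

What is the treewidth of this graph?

3

A width-3 tree decomposition is:
Bags: B1 = {a, b, h, i}  B2 = {a, b, c, i}  B3 = {b, c, e, i}  B4 = {c, d, e, i}  B5 = {c, d, e, f}  B6 = {d, e, f, g}
Tree: B1–B2, B2–B3, B3–B4, B4–B5, B5–B6
Each bag holds 4 vertices, so the decomposition has width 3, which upper-bounds the treewidth. For the lower bound: the 4 vertex sets {a,b,h}, {i}, {c}, {d,e,f,g} are disjoint, each induces a connected subgraph, and every pair is joined by at least one edge of G. Contracting each set to a single vertex therefore yields K_{4} as a minor, and since treewidth is minor-monotone, tw(G) ≥ tw(K_{4}) = 3. Hence tw(G) = 3 exactly.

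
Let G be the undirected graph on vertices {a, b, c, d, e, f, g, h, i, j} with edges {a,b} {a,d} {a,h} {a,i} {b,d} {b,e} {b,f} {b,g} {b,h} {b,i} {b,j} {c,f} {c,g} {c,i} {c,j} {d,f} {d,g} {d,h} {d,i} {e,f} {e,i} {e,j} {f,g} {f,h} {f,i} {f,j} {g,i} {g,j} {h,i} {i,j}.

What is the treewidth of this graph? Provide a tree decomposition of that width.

Treewidth 4.
One optimal decomposition is:
Bags: B1 = {b, f, g, i, j}  B2 = {b, d, f, g, i}  B3 = {b, d, f, h, i}  B4 = {a, b, d, h, i}  B5 = {c, f, g, i, j}  B6 = {b, e, f, i, j}
Tree: B1–B2, B2–B3, B3–B4, B1–B5, B1–B6

Every bag has size at most 5, so the width is 5 − 1 = 4 and tw(G) ≤ 4. On the other hand G contains the 5-clique {a, b, d, h, i}. A clique must lie in a single bag of any decomposition, so no decomposition can have width below 4. The upper and lower bounds meet at 4, so that is the treewidth.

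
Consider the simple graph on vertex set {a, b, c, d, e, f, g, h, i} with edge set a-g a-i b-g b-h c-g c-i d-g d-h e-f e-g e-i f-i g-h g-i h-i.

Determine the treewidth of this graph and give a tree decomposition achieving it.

Treewidth 2.
One such decomposition:
Bags: B1 = {e, g, i}  B2 = {g, h, i}  B3 = {e, f, i}  B4 = {d, g, h}  B5 = {b, g, h}  B6 = {a, g, i}  B7 = {c, g, i}
Tree: B1–B2, B1–B3, B2–B4, B2–B5, B2–B6, B1–B7

The largest bag has 3 vertices, giving width 2; this decomposition certifies tw(G) ≤ 2. On the other hand G contains the 3-clique {d, g, h}. A clique must lie in a single bag of any decomposition, so no decomposition can have width below 2. Therefore the treewidth is 2.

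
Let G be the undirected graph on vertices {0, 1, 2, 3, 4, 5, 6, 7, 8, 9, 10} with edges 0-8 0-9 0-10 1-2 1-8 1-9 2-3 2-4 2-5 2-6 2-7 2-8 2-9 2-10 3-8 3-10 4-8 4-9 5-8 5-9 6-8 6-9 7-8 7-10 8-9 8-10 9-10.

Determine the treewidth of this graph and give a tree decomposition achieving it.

Treewidth 3.
Bags: B1 = {2, 5, 8, 9}  B2 = {2, 6, 8, 9}  B3 = {1, 2, 8, 9}  B4 = {2, 8, 9, 10}  B5 = {0, 8, 9, 10}  B6 = {2, 3, 8, 10}  B7 = {2, 7, 8, 10}  B8 = {2, 4, 8, 9}
Tree: B1–B2, B1–B3, B1–B4, B4–B5, B4–B6, B6–B7, B1–B8

The largest bag has 4 vertices, giving width 3; this decomposition certifies tw(G) ≤ 3. On the other hand G contains the 4-clique {0, 8, 9, 10}. A clique must lie in a single bag of any decomposition, so no decomposition can have width below 3. Hence tw(G) = 3 exactly.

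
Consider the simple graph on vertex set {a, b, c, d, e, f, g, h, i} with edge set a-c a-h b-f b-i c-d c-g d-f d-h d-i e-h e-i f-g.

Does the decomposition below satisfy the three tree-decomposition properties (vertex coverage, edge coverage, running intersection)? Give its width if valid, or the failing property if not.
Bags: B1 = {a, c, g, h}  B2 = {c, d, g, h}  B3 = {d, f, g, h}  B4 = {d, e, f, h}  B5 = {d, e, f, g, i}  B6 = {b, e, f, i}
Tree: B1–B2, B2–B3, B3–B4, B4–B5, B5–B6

A tree decomposition must satisfy three properties: every vertex lies in some bag; for every edge, both endpoints lie together in some bag; and for every vertex, the bags containing it form a connected subtree. Here bags containing vertex g are not connected in the tree, so the decomposition is invalid.

No — bags containing vertex g are not connected in the tree.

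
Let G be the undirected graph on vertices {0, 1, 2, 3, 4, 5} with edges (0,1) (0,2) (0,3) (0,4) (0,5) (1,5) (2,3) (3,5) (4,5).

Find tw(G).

2

A width-2 tree decomposition is:
Bags: B1 = {0, 1, 5}  B2 = {0, 3, 5}  B3 = {0, 2, 3}  B4 = {0, 4, 5}
Tree: B1–B2, B2–B3, B2–B4
The largest bag has 3 vertices, giving width 2; this decomposition certifies tw(G) ≤ 2. Conversely, {0, 2, 3} is a clique of size 3, and the vertices of any clique must share a bag in every tree decomposition; so some bag has ≥ 3 vertices and tw(G) ≥ 2. Combining the bounds, tw(G) = 2.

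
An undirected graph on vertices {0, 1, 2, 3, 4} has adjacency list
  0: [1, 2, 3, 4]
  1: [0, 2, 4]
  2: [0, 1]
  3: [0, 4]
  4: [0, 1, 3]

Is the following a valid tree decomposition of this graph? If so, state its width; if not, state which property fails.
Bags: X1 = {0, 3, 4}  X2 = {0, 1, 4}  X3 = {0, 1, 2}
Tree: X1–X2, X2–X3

Every vertex of G appears in some bag (union = {0, 1, 2, 3, 4}); every edge is covered by a bag; and for each vertex v the set of bags containing v is connected in the bag tree. The decomposition is therefore valid. The largest bag has 3 vertices, so the width is 2.

Yes; width 2.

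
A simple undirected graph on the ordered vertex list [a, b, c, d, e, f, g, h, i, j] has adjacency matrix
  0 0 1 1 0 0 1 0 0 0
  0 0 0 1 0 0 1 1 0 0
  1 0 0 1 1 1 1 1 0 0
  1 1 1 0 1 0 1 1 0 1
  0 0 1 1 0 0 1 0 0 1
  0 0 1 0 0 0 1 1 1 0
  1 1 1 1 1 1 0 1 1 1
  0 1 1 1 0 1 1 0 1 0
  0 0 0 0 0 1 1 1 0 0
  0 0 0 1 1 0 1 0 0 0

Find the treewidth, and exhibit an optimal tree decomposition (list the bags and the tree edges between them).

Every bag has size at most 4, so the width is 4 − 1 = 3 and tw(G) ≤ 3. Conversely, {d, e, g, j} is a clique of size 4, and the vertices of any clique must share a bag in every tree decomposition; so some bag has ≥ 4 vertices and tw(G) ≥ 3. Combining the bounds, tw(G) = 3.

Treewidth 3.
Bags: B1 = {c, d, g, h}  B2 = {a, c, d, g}  B3 = {c, d, e, g}  B4 = {d, e, g, j}  B5 = {b, d, g, h}  B6 = {c, f, g, h}  B7 = {f, g, h, i}
Tree: B1–B2, B1–B3, B3–B4, B1–B5, B1–B6, B6–B7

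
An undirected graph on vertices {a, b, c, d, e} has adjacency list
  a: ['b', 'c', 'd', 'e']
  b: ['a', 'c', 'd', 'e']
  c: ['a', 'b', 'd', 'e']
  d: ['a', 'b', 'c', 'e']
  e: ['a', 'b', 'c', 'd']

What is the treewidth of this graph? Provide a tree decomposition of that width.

A single bag containing all 5 vertices is trivially a valid decomposition of width 4. On the other hand G contains the 5-clique {a, b, c, d, e}. A clique must lie in a single bag of any decomposition, so no decomposition can have width below 4. The upper and lower bounds meet at 4, so that is the treewidth.

Treewidth 4.
Bags: B1 = {a, b, c, d, e}
Tree: (single bag)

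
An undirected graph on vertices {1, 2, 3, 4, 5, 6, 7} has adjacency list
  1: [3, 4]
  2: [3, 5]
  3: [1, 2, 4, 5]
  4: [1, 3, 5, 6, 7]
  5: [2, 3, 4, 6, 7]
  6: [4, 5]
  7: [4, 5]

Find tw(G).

A width-2 tree decomposition is:
Bags: B1 = {3, 4, 5}  B2 = {4, 5, 6}  B3 = {2, 3, 5}  B4 = {4, 5, 7}  B5 = {1, 3, 4}
Tree: B1–B2, B1–B3, B1–B4, B1–B5
The largest bag has 3 vertices, giving width 2; this decomposition certifies tw(G) ≤ 2. For the lower bound, the 3 vertices {2, 3, 5} are pairwise adjacent, and any tree decomposition puts a clique entirely inside one bag — forcing width ≥ 2. Combining the bounds, tw(G) = 2.

2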